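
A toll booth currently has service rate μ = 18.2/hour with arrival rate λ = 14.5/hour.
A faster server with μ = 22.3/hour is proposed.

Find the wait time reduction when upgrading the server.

System 1: ρ₁ = 14.5/18.2 = 0.7967, W₁ = 1/(18.2-14.5) = 0.27027
System 2: ρ₂ = 14.5/22.3 = 0.6502, W₂ = 1/(22.3-14.5) = 0.12821
Improvement: (W₁-W₂)/W₁ = (0.27027-0.12821)/0.27027 = 52.56%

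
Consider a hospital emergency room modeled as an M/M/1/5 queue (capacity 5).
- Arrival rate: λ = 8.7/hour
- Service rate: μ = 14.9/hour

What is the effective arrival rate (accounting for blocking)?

ρ = λ/μ = 8.7/14.9 = 0.58389
P₀ = (1-ρ)/(1-ρ^(K+1)) = (1-0.58389)/(1-0.58389^6) = 0.4161/0.9604 = 0.4333
P_K = P₀×ρ^K = 0.4333 × 0.58389^5 = 0.4333 × 0.06787 = 0.02941
λ_eff = λ(1-P_K) = 8.7 × (1 - 0.029406) = 8.7 × 0.9706 = 8.4442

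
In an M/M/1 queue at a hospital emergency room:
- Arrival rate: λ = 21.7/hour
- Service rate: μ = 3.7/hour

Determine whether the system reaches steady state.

Stability requires ρ = λ/(cμ) < 1
ρ = 21.7/(1 × 3.7) = 21.7/3.70 = 5.8649
Since 5.8649 ≥ 1, the system is UNSTABLE.
Queue grows without bound. Need μ > λ = 21.7.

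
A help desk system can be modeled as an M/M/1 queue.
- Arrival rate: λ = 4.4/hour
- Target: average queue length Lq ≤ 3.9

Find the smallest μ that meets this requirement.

For M/M/1: Lq = λ²/(μ(μ-λ))
Need Lq ≤ 3.9, i.e. μ(μ-λ) ≥ λ²/3.9
μ² - 4.4μ - 19.36/3.9 ≥ 0  →  μ² - 4.4μ - 4.9641 ≥ 0
Quadratic formula (positive root): μ = [λ + √(λ² + 4×4.9641)]/2
Discriminant: 19.36 + 4×4.9641 = 39.2164, √39.2164 = 6.2623
μ ≥ (4.4 + 6.2623)/2 = 5.3312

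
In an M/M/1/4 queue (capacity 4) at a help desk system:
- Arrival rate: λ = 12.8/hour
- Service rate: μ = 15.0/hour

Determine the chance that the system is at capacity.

ρ = λ/μ = 12.8/15.0 = 0.85333
P₀ = (1-ρ)/(1-ρ^(K+1)) = (1-0.85333)/(1-0.85333^5) = 0.1467/0.5475 = 0.2679
P_K = P₀×ρ^K = 0.2679 × 0.85333^4 = 0.2679 × 0.5302 = 0.1420
Blocking probability = 14.20%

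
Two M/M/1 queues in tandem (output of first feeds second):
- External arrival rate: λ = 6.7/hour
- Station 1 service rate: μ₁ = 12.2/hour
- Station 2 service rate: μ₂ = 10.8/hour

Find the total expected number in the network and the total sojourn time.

By Jackson's theorem, each station behaves as independent M/M/1.
Station 1: ρ₁ = 6.7/12.2 = 0.5492, L₁ = ρ₁/(1-ρ₁) = λ/(μ₁-λ) = 6.7/5.50 = 1.2182
Station 2: ρ₂ = 6.7/10.8 = 0.6204, L₂ = ρ₂/(1-ρ₂) = λ/(μ₂-λ) = 6.7/4.10 = 1.6341
Total: L = L₁ + L₂ = 1.2182 + 1.6341 = 2.8523
W = L/λ = 2.8523/6.7 = 0.4257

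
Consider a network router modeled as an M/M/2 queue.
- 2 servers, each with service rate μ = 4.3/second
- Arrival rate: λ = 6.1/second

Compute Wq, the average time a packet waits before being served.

Traffic intensity: ρ = λ/(cμ) = 6.1/(2×4.3) = 0.7093
Since ρ = 0.7093 < 1, system is stable.
Offered load a = λ/μ = cρ = 6.1/4.3 = 1.4186
P₀ = [ Σₙ₌₀^1 aⁿ/n! + a^2/(2!(1-ρ)) ]⁻¹
Σ = a^0/0! + a^1/1! = 1.0000 + 1.4186 = 2.4186
a^2/(2!(1-ρ)) = 2.01244/(2 × 0.290698) = 3.4614
P₀ = 1/(2.4186 + 3.4614) = 0.1701
Lq = P₀·a^2·ρ / (2!(1-ρ)²) = 0.170068 × 2.01244 × 0.709302 / (2 × 0.0845051) = 1.4364
Wq = Lq/λ = 1.4364/6.1 = 0.2355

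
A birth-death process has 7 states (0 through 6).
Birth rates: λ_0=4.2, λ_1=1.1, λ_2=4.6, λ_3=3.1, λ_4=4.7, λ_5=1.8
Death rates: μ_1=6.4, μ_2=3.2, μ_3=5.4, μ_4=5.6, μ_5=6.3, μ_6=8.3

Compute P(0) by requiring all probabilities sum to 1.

Ratios P(n)/P(0) = (λ₀···λₙ₋₁)/(μ₁···μₙ):
P(1)/P(0) = (4.2)/(6.4) = 0.6562
P(2)/P(0) = (4.2×1.1)/(6.4×3.2) = 0.2256
P(3)/P(0) = (4.2×1.1×4.6)/(6.4×3.2×5.4) = 0.1922
P(4)/P(0) = (4.2×1.1×4.6×3.1)/(6.4×3.2×5.4×5.6) = 0.1064
P(5)/P(0) = (4.2×1.1×4.6×3.1×4.7)/(6.4×3.2×5.4×5.6×6.3) = 0.07936
P(6)/P(0) = (4.2×1.1×4.6×3.1×4.7×1.8)/(6.4×3.2×5.4×5.6×6.3×8.3) = 0.01721

Normalization: ∑ P(n) = 1
P(0) × (1.0000 + 0.6562 + 0.2256 + 0.1922 + 0.1064 + 0.07936 + 0.01721) = 1
P(0) × 2.2770 = 1
P(0) = 1/2.2770 = 0.4392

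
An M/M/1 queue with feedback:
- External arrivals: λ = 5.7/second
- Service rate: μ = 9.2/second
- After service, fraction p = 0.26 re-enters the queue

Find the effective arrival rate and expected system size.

Effective arrival rate: λ_eff = λ/(1-p) = 5.7/(1-0.26) = 5.7/0.74 = 7.7027
ρ = λ_eff/μ = 7.7027/9.2 = 0.83725
L = ρ/(1-ρ) = 0.83725/(1-0.83725) = 5.1444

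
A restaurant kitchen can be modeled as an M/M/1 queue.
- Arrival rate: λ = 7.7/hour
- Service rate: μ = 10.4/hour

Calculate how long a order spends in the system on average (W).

First, compute utilization: ρ = λ/μ = 7.7/10.4 = 0.7404
For M/M/1: W = 1/(μ-λ)
W = 1/(10.4-7.7) = 1/2.70
W = 0.3704 hours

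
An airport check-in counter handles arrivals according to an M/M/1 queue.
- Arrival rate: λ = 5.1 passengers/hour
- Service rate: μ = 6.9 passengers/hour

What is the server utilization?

Server utilization: ρ = λ/μ
ρ = 5.1/6.9 = 0.7391
The server is busy 73.91% of the time.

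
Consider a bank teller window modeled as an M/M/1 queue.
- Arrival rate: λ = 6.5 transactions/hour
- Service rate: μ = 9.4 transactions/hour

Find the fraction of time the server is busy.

Server utilization: ρ = λ/μ
ρ = 6.5/9.4 = 0.6915
The server is busy 69.15% of the time.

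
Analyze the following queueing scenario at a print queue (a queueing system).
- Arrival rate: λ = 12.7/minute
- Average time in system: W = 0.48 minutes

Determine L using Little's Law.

Little's Law: L = λW
L = 12.7 × 0.48 = 6.0960 jobs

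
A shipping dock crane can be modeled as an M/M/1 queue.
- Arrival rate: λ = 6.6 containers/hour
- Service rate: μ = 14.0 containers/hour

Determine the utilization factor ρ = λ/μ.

Server utilization: ρ = λ/μ
ρ = 6.6/14.0 = 0.4714
The server is busy 47.14% of the time.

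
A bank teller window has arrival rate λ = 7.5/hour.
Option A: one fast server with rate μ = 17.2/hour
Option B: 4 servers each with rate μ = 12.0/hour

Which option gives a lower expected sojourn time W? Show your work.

Option A: single server μ = 17.2 (M/M/1)
  ρ_A = 7.5/17.2 = 0.4360
  W_A = 1/(μ-λ) = 1/(17.2-7.5) = 1/9.70 = 0.1031

Option B: 4 servers μ = 12.0 (M/M/4)
  ρ_B = λ/(cμ) = 7.5/(4×12.0) = 0.1562
  Offered load a = λ/μ = cρ = 7.5/12.0 = 0.6250
  P₀ = [ Σₙ₌₀^3 aⁿ/n! + a^4/(4!(1-ρ)) ]⁻¹
  Σ = a^0/0! + a^1/1! + a^2/2! + a^3/3! = 1.0000 + 0.6250 + 0.1953 + 0.04069 = 1.8610
  a^4/(4!(1-ρ)) = 0.1526/(24 × 0.8438) = 0.007535
  P₀ = 1/(1.8610 + 0.007535) = 0.5352
  Lq = P₀·a^4·ρ / (4!(1-ρ)²) = 0.53518 × 0.15259 × 0.15625 / (24 × 0.71191) = 0.0007468
  Wq_B = Lq/λ = 0.0007468/7.5 = 0.00009957
  W_B = Wq_B + 1/μ = 0.00009957 + 0.08333 = 0.08343

Since W_B = 0.08343 < W_A = 0.1031, Option B (multiple servers) has the shorter time in system.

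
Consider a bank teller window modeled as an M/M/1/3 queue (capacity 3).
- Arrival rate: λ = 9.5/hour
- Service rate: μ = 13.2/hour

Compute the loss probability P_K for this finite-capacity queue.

ρ = λ/μ = 9.5/13.2 = 0.719697
P₀ = (1-ρ)/(1-ρ^(K+1)) = (1-0.719697)/(1-0.719697^4) = 0.2803/0.7317 = 0.3831
P_K = P₀×ρ^K = 0.3831 × 0.719697^3 = 0.3831 × 0.3728 = 0.1428
Blocking probability = 14.28%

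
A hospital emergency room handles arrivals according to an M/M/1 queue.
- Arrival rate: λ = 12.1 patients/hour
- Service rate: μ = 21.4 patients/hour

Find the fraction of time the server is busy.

Server utilization: ρ = λ/μ
ρ = 12.1/21.4 = 0.5654
The server is busy 56.54% of the time.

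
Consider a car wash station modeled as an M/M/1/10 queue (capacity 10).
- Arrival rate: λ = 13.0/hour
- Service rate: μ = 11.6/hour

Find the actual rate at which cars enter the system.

ρ = λ/μ = 13.0/11.6 = 1.12069
P₀ = (1-ρ)/(1-ρ^(K+1)) = (1-1.12069)/(1-1.12069^11) = -0.12069/-2.5022 = 0.04823
P_K = P₀×ρ^K = 0.04823 × 1.12069^10 = 0.04823 × 3.1250 = 0.1507
λ_eff = λ(1-P_K) = 13.0 × (1 - 0.15073) = 13.0 × 0.84927 = 11.0405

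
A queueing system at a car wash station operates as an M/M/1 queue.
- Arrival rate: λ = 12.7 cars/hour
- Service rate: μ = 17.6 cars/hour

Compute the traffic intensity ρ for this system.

Server utilization: ρ = λ/μ
ρ = 12.7/17.6 = 0.7216
The server is busy 72.16% of the time.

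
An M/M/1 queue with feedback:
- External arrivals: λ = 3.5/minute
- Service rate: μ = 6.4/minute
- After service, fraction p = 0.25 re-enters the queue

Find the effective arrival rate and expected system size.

Effective arrival rate: λ_eff = λ/(1-p) = 3.5/(1-0.25) = 3.5/0.75 = 4.66667
ρ = λ_eff/μ = 4.66667/6.4 = 0.729167
L = ρ/(1-ρ) = 0.729167/(1-0.729167) = 2.6923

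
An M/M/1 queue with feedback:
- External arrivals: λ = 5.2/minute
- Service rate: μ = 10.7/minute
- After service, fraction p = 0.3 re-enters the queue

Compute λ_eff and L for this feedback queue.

Effective arrival rate: λ_eff = λ/(1-p) = 5.2/(1-0.3) = 5.2/0.70 = 7.42857
ρ = λ_eff/μ = 7.42857/10.7 = 0.694259
L = ρ/(1-ρ) = 0.694259/(1-0.694259) = 2.2707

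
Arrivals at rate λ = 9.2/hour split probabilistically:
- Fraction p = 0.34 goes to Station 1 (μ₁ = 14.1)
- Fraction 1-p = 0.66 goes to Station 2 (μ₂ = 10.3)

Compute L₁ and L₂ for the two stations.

Effective rates: λ₁ = 9.2×0.34 = 3.128, λ₂ = 9.2×0.66 = 6.072
Station 1: ρ₁ = 3.128/14.1 = 0.22184, L₁ = ρ₁/(1-ρ₁) = 0.22184/(1-0.22184) = 0.2851
Station 2: ρ₂ = 6.072/10.3 = 0.5895, L₂ = ρ₂/(1-ρ₂) = 0.5895/(1-0.5895) = 1.4361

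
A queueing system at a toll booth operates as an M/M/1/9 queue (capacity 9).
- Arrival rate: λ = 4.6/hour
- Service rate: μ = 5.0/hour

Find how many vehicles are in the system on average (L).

ρ = λ/μ = 4.6/5.0 = 0.9200
P₀ = (1-ρ)/(1-ρ^(K+1)) = (1-0.9200)/(1-0.9200^10) = 0.08000/0.5656 = 0.1414
P_K = P₀×ρ^K = 0.14144 × 0.9200^9 = 0.14144 × 0.47216 = 0.06678
L = ρ[1 - (K+1)ρ^K + Kρ^(K+1)] / [(1-ρ)(1-ρ^(K+1))]
L = 0.9200 × (1 - 10×0.472161 + 9×0.434388) / ((1 - 0.9200) × (1 - 0.434388)) = 3.8200 vehicles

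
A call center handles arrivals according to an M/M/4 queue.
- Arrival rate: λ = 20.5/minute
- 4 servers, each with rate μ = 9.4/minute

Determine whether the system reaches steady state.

Stability requires ρ = λ/(cμ) < 1
ρ = 20.5/(4 × 9.4) = 20.5/37.60 = 0.5452
Since 0.5452 < 1, the system is STABLE.
The servers are busy 54.52% of the time.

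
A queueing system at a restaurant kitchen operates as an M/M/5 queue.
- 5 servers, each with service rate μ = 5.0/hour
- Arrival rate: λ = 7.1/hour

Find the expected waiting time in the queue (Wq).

Traffic intensity: ρ = λ/(cμ) = 7.1/(5×5.0) = 0.2840
Since ρ = 0.2840 < 1, system is stable.
Offered load a = λ/μ = cρ = 7.1/5.0 = 1.4200
P₀ = [ Σₙ₌₀^4 aⁿ/n! + a^5/(5!(1-ρ)) ]⁻¹
Σ = a^0/0! + a^1/1! + a^2/2! + a^3/3! + a^4/4! = 1.0000 + 1.4200 + 1.0082 + 0.4772 + 0.1694 = 4.0748
a^5/(5!(1-ρ)) = 5.7735/(120 × 0.7160) = 0.06720
P₀ = 1/(4.0748 + 0.06720) = 0.2414
Lq = P₀·a^5·ρ / (5!(1-ρ)²) = 0.24143 × 5.7735 × 0.28400 / (120 × 0.51266) = 0.006435
Wq = Lq/λ = 0.006435/7.1 = 0.0009063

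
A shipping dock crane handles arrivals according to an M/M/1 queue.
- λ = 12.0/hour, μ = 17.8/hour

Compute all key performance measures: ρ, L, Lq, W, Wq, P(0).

Step 1: ρ = λ/μ = 12.0/17.8 = 0.6742
Step 2: L = λ/(μ-λ) = 12.0/5.80 = 2.0690
Step 3: Lq = λ²/(μ(μ-λ)) = 144.00/(17.8×5.80) = 1.3948
Step 4: W = 1/(μ-λ) = 1/5.80 = 0.172414
Step 5: Wq = λ/(μ(μ-λ)) = 12.0/(17.8×5.80) = 0.1162
Step 6: P(0) = 1-ρ = 0.3258
Verify: L = λW = 12.0×0.172414 = 2.0690 ✔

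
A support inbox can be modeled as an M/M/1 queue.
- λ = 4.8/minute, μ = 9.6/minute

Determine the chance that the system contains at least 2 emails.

ρ = λ/μ = 4.8/9.6 = 0.5000
P(N ≥ n) = ρⁿ
P(N ≥ 2) = 0.5000^2
P(N ≥ 2) = 0.2500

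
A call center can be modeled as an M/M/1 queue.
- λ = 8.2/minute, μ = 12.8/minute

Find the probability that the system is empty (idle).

ρ = λ/μ = 8.2/12.8 = 0.6406
P(0) = 1 - ρ = 1 - 0.6406 = 0.3594
The server is idle 35.94% of the time.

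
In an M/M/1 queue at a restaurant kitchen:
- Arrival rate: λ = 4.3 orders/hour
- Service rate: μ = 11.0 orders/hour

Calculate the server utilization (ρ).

Server utilization: ρ = λ/μ
ρ = 4.3/11.0 = 0.3909
The server is busy 39.09% of the time.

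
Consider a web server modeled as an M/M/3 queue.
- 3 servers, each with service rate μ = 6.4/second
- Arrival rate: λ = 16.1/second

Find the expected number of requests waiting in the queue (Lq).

Traffic intensity: ρ = λ/(cμ) = 16.1/(3×6.4) = 0.8385
Since ρ = 0.8385 < 1, system is stable.
Offered load a = λ/μ = cρ = 16.1/6.4 = 2.5156
P₀ = [ Σₙ₌₀^2 aⁿ/n! + a^3/(3!(1-ρ)) ]⁻¹
Σ = a^0/0! + a^1/1! + a^2/2! = 1.0000 + 2.5156 + 3.1642 = 6.6798
a^3/(3!(1-ρ)) = 15.91980/(6 × 0.1614583) = 16.4333
P₀ = 1/(6.6798 + 16.4333) = 0.04327
Lq = P₀·a^3·ρ / (3!(1-ρ)²) = 0.04327 × 15.9198 × 0.8385 / (6 × 0.02607) = 3.6926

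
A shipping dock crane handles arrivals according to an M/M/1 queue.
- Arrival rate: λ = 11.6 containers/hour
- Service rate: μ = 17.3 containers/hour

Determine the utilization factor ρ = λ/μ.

Server utilization: ρ = λ/μ
ρ = 11.6/17.3 = 0.6705
The server is busy 67.05% of the time.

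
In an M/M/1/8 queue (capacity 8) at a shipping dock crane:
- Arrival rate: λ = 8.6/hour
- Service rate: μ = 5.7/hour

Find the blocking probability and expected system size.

ρ = λ/μ = 8.6/5.7 = 1.50877
P₀ = (1-ρ)/(1-ρ^(K+1)) = (1-1.50877)/(1-1.50877^9) = -0.5088/-39.5142 = 0.01288
P_K = P₀×ρ^K = 0.0128756 × 1.50877^8 = 0.0128756 × 26.8525 = 0.3457
Blocking probability P_8 = 0.3457 (34.57%)
L = ρ[1 - (K+1)ρ^K + Kρ^(K+1)] / [(1-ρ)(1-ρ^(K+1))]
L = 1.50877 × (1 - 9×26.8525 + 8×40.5142) / ((1 - 1.50877) × (1 - 40.5142)) = 6.2622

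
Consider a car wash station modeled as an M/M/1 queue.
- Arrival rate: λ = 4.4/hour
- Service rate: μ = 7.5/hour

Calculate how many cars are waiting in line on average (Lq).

ρ = λ/μ = 4.4/7.5 = 0.5867
For M/M/1: Lq = λ²/(μ(μ-λ))
Lq = 19.36/(7.5 × 3.10)
Lq = 0.8327 cars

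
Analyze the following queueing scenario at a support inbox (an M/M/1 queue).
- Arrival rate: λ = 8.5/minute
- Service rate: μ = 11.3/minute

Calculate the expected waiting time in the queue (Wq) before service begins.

First, compute utilization: ρ = λ/μ = 8.5/11.3 = 0.7522
For M/M/1: Wq = λ/(μ(μ-λ))
Wq = 8.5/(11.3 × (11.3-8.5))
Wq = 8.5/(11.3 × 2.80)
Wq = 0.2686 minutes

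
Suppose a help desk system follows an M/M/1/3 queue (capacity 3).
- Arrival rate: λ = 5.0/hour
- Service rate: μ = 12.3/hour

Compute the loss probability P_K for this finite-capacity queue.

ρ = λ/μ = 5.0/12.3 = 0.4065
P₀ = (1-ρ)/(1-ρ^(K+1)) = (1-0.4065)/(1-0.4065^4) = 0.5935/0.9727 = 0.6102
P_K = P₀×ρ^K = 0.6102 × 0.4065^3 = 0.6102 × 0.06717 = 0.04099
Blocking probability = 4.10%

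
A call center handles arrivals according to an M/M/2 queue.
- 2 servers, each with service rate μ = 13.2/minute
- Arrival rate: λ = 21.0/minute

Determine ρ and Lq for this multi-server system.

Traffic intensity: ρ = λ/(cμ) = 21.0/(2×13.2) = 0.7955
Since ρ = 0.7955 < 1, system is stable.
Offered load a = λ/μ = cρ = 21.0/13.2 = 1.5909
P₀ = [ Σₙ₌₀^1 aⁿ/n! + a^2/(2!(1-ρ)) ]⁻¹
Σ = a^0/0! + a^1/1! = 1.0000 + 1.5909 = 2.5909
a^2/(2!(1-ρ)) = 2.53099/(2 × 0.204545) = 6.1869
P₀ = 1/(2.5909 + 6.1869) = 0.1139
Lq = P₀·a^2·ρ / (2!(1-ρ)²) = 0.113924 × 2.53099 × 0.795455 / (2 × 0.0418388) = 2.7410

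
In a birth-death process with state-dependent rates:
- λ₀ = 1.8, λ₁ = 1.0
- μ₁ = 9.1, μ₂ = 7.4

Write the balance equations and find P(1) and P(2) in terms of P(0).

Balance equations:
State 0: λ₀P₀ = μ₁P₁ → P₁ = (λ₀/μ₁)P₀ = (1.8/9.1)P₀ = 0.1978P₀
State 1: P₂ = (λ₀λ₁)/(μ₁μ₂)P₀ = (1.8×1.0)/(9.1×7.4)P₀ = 0.02673P₀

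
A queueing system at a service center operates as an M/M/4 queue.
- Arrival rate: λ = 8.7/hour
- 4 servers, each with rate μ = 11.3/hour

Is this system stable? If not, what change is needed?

Stability requires ρ = λ/(cμ) < 1
ρ = 8.7/(4 × 11.3) = 8.7/45.20 = 0.1925
Since 0.1925 < 1, the system is STABLE.
The servers are busy 19.25% of the time.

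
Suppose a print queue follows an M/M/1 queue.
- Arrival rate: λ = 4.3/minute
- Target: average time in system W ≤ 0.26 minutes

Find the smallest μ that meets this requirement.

For M/M/1: W = 1/(μ-λ)
Need W ≤ 0.26, so 1/(μ-λ) ≤ 0.26
μ - λ ≥ 1/0.26 = 3.8462
μ ≥ 4.3 + 3.8462 = 8.1462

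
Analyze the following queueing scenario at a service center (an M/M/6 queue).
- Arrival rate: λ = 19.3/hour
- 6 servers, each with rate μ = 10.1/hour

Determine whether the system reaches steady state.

Stability requires ρ = λ/(cμ) < 1
ρ = 19.3/(6 × 10.1) = 19.3/60.60 = 0.3185
Since 0.3185 < 1, the system is STABLE.
The servers are busy 31.85% of the time.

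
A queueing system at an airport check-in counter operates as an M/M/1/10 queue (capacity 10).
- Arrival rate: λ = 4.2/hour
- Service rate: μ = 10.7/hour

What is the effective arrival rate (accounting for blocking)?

ρ = λ/μ = 4.2/10.7 = 0.392523
P₀ = (1-ρ)/(1-ρ^(K+1)) = (1-0.392523)/(1-0.392523^11) = 0.6075/1.0000 = 0.6075
P_K = P₀×ρ^K = 0.6075 × 0.392523^10 = 0.6075 × 0.00008683 = 0.00005275
λ_eff = λ(1-P_K) = 4.2 × (1 - 0.00005275) = 4.2 × 0.99995 = 4.1998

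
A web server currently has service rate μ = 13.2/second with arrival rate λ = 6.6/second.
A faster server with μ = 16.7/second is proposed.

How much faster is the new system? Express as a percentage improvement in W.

System 1: ρ₁ = 6.6/13.2 = 0.5000, W₁ = 1/(13.2-6.6) = 0.1515
System 2: ρ₂ = 6.6/16.7 = 0.3952, W₂ = 1/(16.7-6.6) = 0.09901
Improvement: (W₁-W₂)/W₁ = (0.1515-0.09901)/0.1515 = 34.65%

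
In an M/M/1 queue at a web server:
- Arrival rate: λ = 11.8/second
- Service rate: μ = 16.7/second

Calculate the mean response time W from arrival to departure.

First, compute utilization: ρ = λ/μ = 11.8/16.7 = 0.7066
For M/M/1: W = 1/(μ-λ)
W = 1/(16.7-11.8) = 1/4.90
W = 0.2041 seconds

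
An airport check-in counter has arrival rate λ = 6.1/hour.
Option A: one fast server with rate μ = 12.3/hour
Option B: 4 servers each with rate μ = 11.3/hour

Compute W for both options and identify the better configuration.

Option A: single server μ = 12.3 (M/M/1)
  ρ_A = 6.1/12.3 = 0.4959
  W_A = 1/(μ-λ) = 1/(12.3-6.1) = 1/6.20 = 0.1613

Option B: 4 servers μ = 11.3 (M/M/4)
  ρ_B = λ/(cμ) = 6.1/(4×11.3) = 0.1350
  Offered load a = λ/μ = cρ = 6.1/11.3 = 0.5398
  P₀ = [ Σₙ₌₀^3 aⁿ/n! + a^4/(4!(1-ρ)) ]⁻¹
  Σ = a^0/0! + a^1/1! + a^2/2! + a^3/3! = 1.0000 + 0.5398 + 0.1457 + 0.02622 = 1.7117
  a^4/(4!(1-ρ)) = 0.084919/(24 × 0.86504) = 0.004090
  P₀ = 1/(1.7117 + 0.004090) = 0.5828
  Lq = P₀·a^4·ρ / (4!(1-ρ)²) = 0.58281 × 0.084919 × 0.13496 / (24 × 0.74830) = 0.0003719
  Wq_B = Lq/λ = 0.0003719/6.1 = 0.00006097
  W_B = Wq_B + 1/μ = 0.00006097 + 0.08850 = 0.08856

Since W_B = 0.08856 < W_A = 0.1613, Option B (multiple servers) has the shorter time in system.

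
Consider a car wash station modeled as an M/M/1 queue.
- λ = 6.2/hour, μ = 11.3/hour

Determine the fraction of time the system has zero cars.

ρ = λ/μ = 6.2/11.3 = 0.5487
P(0) = 1 - ρ = 1 - 0.5487 = 0.4513
The server is idle 45.13% of the time.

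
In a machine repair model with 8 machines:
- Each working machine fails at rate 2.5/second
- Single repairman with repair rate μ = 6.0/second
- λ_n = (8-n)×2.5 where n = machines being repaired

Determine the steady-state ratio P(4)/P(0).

P(4)/P(0) = ∏_{i=0}^{4-1} λ_i/μ_{i+1}
= (8-0)×2.5/6.0 × (8-1)×2.5/6.0 × (8-2)×2.5/6.0 × (8-3)×2.5/6.0
= 50.6366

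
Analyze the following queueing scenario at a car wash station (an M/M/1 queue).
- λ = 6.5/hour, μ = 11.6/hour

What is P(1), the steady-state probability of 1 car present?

ρ = λ/μ = 6.5/11.6 = 0.5603
P(n) = (1-ρ)ρⁿ
P(1) = (1-0.5603) × 0.5603^1
P(1) = 0.4397 × 0.5603
P(1) = 0.2464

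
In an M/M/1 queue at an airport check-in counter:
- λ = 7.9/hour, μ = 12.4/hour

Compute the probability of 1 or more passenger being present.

ρ = λ/μ = 7.9/12.4 = 0.6371
P(N ≥ n) = ρⁿ
P(N ≥ 1) = 0.6371^1
P(N ≥ 1) = 0.6371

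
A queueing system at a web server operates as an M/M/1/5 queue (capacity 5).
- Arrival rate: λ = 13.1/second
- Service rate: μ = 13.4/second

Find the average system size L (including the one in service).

ρ = λ/μ = 13.1/13.4 = 0.97761
P₀ = (1-ρ)/(1-ρ^(K+1)) = (1-0.97761)/(1-0.97761^6) = 0.022390/0.12704 = 0.1762
P_K = P₀×ρ^K = 0.17624 × 0.97761^5 = 0.17624 × 0.89295 = 0.1574
L = ρ[1 - (K+1)ρ^K + Kρ^(K+1)] / [(1-ρ)(1-ρ^(K+1))]
L = 0.97761 × (1 - 6×0.8929521 + 5×0.8729589) / ((1 - 0.97761) × (1 - 0.8729589)) = 2.4340 requests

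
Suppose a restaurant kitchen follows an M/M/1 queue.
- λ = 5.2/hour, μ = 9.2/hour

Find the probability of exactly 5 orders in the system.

ρ = λ/μ = 5.2/9.2 = 0.5652
P(n) = (1-ρ)ρⁿ
P(5) = (1-0.5652) × 0.5652^5
P(5) = 0.4348 × 0.05768
P(5) = 0.02508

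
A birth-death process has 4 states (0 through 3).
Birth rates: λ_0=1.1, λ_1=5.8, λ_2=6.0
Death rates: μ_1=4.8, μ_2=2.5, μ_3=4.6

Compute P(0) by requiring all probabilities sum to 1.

Ratios P(n)/P(0) = (λ₀···λₙ₋₁)/(μ₁···μₙ):
P(1)/P(0) = (1.1)/(4.8) = 0.22917
P(2)/P(0) = (1.1×5.8)/(4.8×2.5) = 0.53167
P(3)/P(0) = (1.1×5.8×6.0)/(4.8×2.5×4.6) = 0.69348

Normalization: ∑ P(n) = 1
P(0) × (1.0000 + 0.22917 + 0.53167 + 0.69348) = 1
P(0) × 2.4543 = 1
P(0) = 1/2.4543 = 0.4074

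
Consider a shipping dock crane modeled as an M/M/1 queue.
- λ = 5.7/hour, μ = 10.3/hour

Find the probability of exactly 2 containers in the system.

ρ = λ/μ = 5.7/10.3 = 0.5534
P(n) = (1-ρ)ρⁿ
P(2) = (1-0.5534) × 0.5534^2
P(2) = 0.4466 × 0.3063
P(2) = 0.1368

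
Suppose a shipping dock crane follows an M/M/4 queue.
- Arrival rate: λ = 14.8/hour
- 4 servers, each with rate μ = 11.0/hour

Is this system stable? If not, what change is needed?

Stability requires ρ = λ/(cμ) < 1
ρ = 14.8/(4 × 11.0) = 14.8/44.00 = 0.3364
Since 0.3364 < 1, the system is STABLE.
The servers are busy 33.64% of the time.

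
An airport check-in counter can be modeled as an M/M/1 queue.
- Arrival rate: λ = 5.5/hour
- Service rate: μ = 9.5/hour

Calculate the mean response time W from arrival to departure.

First, compute utilization: ρ = λ/μ = 5.5/9.5 = 0.5789
For M/M/1: W = 1/(μ-λ)
W = 1/(9.5-5.5) = 1/4.00
W = 0.2500 hours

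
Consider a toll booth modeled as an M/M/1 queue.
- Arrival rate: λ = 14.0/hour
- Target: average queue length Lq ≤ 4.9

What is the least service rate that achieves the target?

For M/M/1: Lq = λ²/(μ(μ-λ))
Need Lq ≤ 4.9, i.e. μ(μ-λ) ≥ λ²/4.9
μ² - 14.0μ - 196.00/4.9 ≥ 0  →  μ² - 14.0μ - 40.0000 ≥ 0
Quadratic formula (positive root): μ = [λ + √(λ² + 4×40.0000)]/2
Discriminant: 196.00 + 4×40.0000 = 356.0000, √356.0000 = 18.8680
μ ≥ (14.0 + 18.8680)/2 = 16.4340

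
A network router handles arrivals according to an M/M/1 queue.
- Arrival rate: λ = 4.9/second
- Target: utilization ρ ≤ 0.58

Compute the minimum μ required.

ρ = λ/μ, so μ = λ/ρ
μ ≥ 4.9/0.58 = 8.4483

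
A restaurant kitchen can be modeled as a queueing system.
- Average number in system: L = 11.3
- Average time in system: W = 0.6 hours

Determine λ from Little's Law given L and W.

Little's Law: L = λW, so λ = L/W
λ = 11.3/0.6 = 18.8333 orders/hour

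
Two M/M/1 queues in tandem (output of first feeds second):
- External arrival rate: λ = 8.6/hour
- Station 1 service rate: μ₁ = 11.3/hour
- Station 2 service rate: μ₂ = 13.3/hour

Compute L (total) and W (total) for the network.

By Jackson's theorem, each station behaves as independent M/M/1.
Station 1: ρ₁ = 8.6/11.3 = 0.7611, L₁ = ρ₁/(1-ρ₁) = λ/(μ₁-λ) = 8.6/2.70 = 3.1852
Station 2: ρ₂ = 8.6/13.3 = 0.6466, L₂ = ρ₂/(1-ρ₂) = λ/(μ₂-λ) = 8.6/4.70 = 1.8298
Total: L = L₁ + L₂ = 3.1852 + 1.8298 = 5.0150
W = L/λ = 5.0150/8.6 = 0.5831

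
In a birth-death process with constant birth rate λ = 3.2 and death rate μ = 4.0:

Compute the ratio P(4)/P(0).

For constant rates: P(n)/P(0) = (λ/μ)^n
P(4)/P(0) = (3.2/4.0)^4 = 0.8000^4 = 0.4096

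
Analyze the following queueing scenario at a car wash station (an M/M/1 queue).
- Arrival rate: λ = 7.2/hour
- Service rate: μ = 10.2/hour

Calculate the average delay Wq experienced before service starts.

First, compute utilization: ρ = λ/μ = 7.2/10.2 = 0.7059
For M/M/1: Wq = λ/(μ(μ-λ))
Wq = 7.2/(10.2 × (10.2-7.2))
Wq = 7.2/(10.2 × 3.00)
Wq = 0.2353 hours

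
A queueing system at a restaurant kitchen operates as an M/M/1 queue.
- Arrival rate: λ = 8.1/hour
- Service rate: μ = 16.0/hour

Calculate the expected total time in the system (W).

First, compute utilization: ρ = λ/μ = 8.1/16.0 = 0.5062
For M/M/1: W = 1/(μ-λ)
W = 1/(16.0-8.1) = 1/7.90
W = 0.1266 hours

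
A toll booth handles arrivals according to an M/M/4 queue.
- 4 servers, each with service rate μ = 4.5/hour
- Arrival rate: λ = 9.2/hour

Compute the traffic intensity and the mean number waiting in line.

Traffic intensity: ρ = λ/(cμ) = 9.2/(4×4.5) = 0.5111
Since ρ = 0.5111 < 1, system is stable.
Offered load a = λ/μ = cρ = 9.2/4.5 = 2.0444
P₀ = [ Σₙ₌₀^3 aⁿ/n! + a^4/(4!(1-ρ)) ]⁻¹
Σ = a^0/0! + a^1/1! + a^2/2! + a^3/3! = 1.0000 + 2.0444 + 2.0899 + 1.4242 = 6.5585
a^4/(4!(1-ρ)) = 17.4703/(24 × 0.4889) = 1.4889
P₀ = 1/(6.5585 + 1.4889) = 0.1243
Lq = P₀·a^4·ρ / (4!(1-ρ)²) = 0.12426 × 17.4703 × 0.51111 / (24 × 0.23901) = 0.1934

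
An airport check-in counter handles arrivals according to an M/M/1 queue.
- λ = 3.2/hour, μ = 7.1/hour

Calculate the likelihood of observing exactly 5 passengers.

ρ = λ/μ = 3.2/7.1 = 0.4507
P(n) = (1-ρ)ρⁿ
P(5) = (1-0.4507) × 0.4507^5
P(5) = 0.5493 × 0.01860
P(5) = 0.01022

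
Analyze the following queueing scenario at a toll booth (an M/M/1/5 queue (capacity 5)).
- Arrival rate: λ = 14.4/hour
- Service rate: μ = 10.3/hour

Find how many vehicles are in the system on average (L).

ρ = λ/μ = 14.4/10.3 = 1.39806
P₀ = (1-ρ)/(1-ρ^(K+1)) = (1-1.39806)/(1-1.39806^6) = -0.39806/-6.4671 = 0.06155
P_K = P₀×ρ^K = 0.06155 × 1.39806^5 = 0.06155 × 5.3411 = 0.3287
L = ρ[1 - (K+1)ρ^K + Kρ^(K+1)] / [(1-ρ)(1-ρ^(K+1))]
L = 1.39806 × (1 - 6×5.34108 + 5×7.46715) / ((1 - 1.39806) × (1 - 7.46715)) = 3.4156 vehicles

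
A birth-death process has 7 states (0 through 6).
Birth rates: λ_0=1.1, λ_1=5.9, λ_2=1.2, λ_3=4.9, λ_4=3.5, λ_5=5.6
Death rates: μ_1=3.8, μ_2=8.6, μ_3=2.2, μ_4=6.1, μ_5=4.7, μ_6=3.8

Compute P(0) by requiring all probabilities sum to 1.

Ratios P(n)/P(0) = (λ₀···λₙ₋₁)/(μ₁···μₙ):
P(1)/P(0) = (1.1)/(3.8) = 0.2895
P(2)/P(0) = (1.1×5.9)/(3.8×8.6) = 0.1986
P(3)/P(0) = (1.1×5.9×1.2)/(3.8×8.6×2.2) = 0.1083
P(4)/P(0) = (1.1×5.9×1.2×4.9)/(3.8×8.6×2.2×6.1) = 0.08701
P(5)/P(0) = (1.1×5.9×1.2×4.9×3.5)/(3.8×8.6×2.2×6.1×4.7) = 0.06480
P(6)/P(0) = (1.1×5.9×1.2×4.9×3.5×5.6)/(3.8×8.6×2.2×6.1×4.7×3.8) = 0.09549

Normalization: ∑ P(n) = 1
P(0) × (1.0000 + 0.2895 + 0.1986 + 0.1083 + 0.08701 + 0.06480 + 0.09549) = 1
P(0) × 1.8437 = 1
P(0) = 1/1.8437 = 0.5424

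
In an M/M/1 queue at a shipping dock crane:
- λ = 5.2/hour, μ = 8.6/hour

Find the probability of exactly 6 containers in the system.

ρ = λ/μ = 5.2/8.6 = 0.60465
P(n) = (1-ρ)ρⁿ
P(6) = (1-0.60465) × 0.60465^6
P(6) = 0.3953 × 0.04887
P(6) = 0.01932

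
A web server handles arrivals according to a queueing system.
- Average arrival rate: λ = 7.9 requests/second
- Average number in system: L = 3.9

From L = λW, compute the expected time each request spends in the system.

Little's Law: L = λW, so W = L/λ
W = 3.9/7.9 = 0.4937 seconds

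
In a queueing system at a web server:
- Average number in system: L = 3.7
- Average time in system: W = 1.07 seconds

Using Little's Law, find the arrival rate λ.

Little's Law: L = λW, so λ = L/W
λ = 3.7/1.07 = 3.4579 requests/second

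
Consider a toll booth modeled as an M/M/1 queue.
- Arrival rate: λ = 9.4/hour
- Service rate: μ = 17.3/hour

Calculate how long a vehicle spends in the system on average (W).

First, compute utilization: ρ = λ/μ = 9.4/17.3 = 0.5434
For M/M/1: W = 1/(μ-λ)
W = 1/(17.3-9.4) = 1/7.90
W = 0.1266 hours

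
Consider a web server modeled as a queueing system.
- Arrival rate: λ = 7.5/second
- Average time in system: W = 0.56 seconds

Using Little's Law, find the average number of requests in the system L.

Little's Law: L = λW
L = 7.5 × 0.56 = 4.2000 requests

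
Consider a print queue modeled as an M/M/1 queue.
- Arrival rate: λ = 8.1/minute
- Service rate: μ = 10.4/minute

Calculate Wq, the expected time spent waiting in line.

First, compute utilization: ρ = λ/μ = 8.1/10.4 = 0.7788
For M/M/1: Wq = λ/(μ(μ-λ))
Wq = 8.1/(10.4 × (10.4-8.1))
Wq = 8.1/(10.4 × 2.30)
Wq = 0.3386 minutes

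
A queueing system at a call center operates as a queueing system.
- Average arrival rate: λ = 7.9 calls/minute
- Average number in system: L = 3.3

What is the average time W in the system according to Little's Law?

Little's Law: L = λW, so W = L/λ
W = 3.3/7.9 = 0.4177 minutes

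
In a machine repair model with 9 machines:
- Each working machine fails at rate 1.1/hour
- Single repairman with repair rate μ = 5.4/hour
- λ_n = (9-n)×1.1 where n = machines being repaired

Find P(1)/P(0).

P(1)/P(0) = ∏_{i=0}^{1-1} λ_i/μ_{i+1}
= (9-0)×1.1/5.4
= 1.8333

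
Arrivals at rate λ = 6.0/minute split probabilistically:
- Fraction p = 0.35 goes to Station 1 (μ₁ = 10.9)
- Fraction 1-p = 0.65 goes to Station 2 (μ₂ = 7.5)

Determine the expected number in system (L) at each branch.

Effective rates: λ₁ = 6.0×0.35 = 2.1, λ₂ = 6.0×0.65 = 3.9
Station 1: ρ₁ = 2.1/10.9 = 0.19266, L₁ = ρ₁/(1-ρ₁) = 0.19266/(1-0.19266) = 0.2386
Station 2: ρ₂ = 3.9/7.5 = 0.5200, L₂ = ρ₂/(1-ρ₂) = 0.5200/(1-0.5200) = 1.0833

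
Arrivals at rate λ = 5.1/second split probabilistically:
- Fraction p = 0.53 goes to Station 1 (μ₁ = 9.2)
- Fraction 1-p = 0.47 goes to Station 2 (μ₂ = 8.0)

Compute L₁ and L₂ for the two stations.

Effective rates: λ₁ = 5.1×0.53 = 2.703, λ₂ = 5.1×0.47 = 2.397
Station 1: ρ₁ = 2.703/9.2 = 0.2938, L₁ = ρ₁/(1-ρ₁) = 0.2938/(1-0.2938) = 0.4160
Station 2: ρ₂ = 2.397/8.0 = 0.2996, L₂ = ρ₂/(1-ρ₂) = 0.2996/(1-0.2996) = 0.4278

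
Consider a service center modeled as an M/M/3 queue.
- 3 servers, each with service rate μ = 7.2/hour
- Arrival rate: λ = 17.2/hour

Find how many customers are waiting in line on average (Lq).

Traffic intensity: ρ = λ/(cμ) = 17.2/(3×7.2) = 0.7963
Since ρ = 0.7963 < 1, system is stable.
Offered load a = λ/μ = cρ = 17.2/7.2 = 2.3889
P₀ = [ Σₙ₌₀^2 aⁿ/n! + a^3/(3!(1-ρ)) ]⁻¹
Σ = a^0/0! + a^1/1! + a^2/2! = 1.0000 + 2.3889 + 2.8534 = 6.2423
a^3/(3!(1-ρ)) = 13.6329/(6 × 0.203704) = 11.1542
P₀ = 1/(6.2423 + 11.1542) = 0.05748
Lq = P₀·a^3·ρ / (3!(1-ρ)²) = 0.057483 × 13.6329 × 0.79630 / (6 × 0.041495) = 2.5064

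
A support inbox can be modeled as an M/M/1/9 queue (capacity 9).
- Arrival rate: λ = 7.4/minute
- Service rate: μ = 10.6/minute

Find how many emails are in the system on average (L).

ρ = λ/μ = 7.4/10.6 = 0.69811
P₀ = (1-ρ)/(1-ρ^(K+1)) = (1-0.69811)/(1-0.69811^10) = 0.3019/0.9725 = 0.3104
P_K = P₀×ρ^K = 0.31042 × 0.69811^9 = 0.31042 × 0.039384 = 0.01223
L = ρ[1 - (K+1)ρ^K + Kρ^(K+1)] / [(1-ρ)(1-ρ^(K+1))]
L = 0.69811 × (1 - 10×0.0393835 + 9×0.0274940) / ((1 - 0.69811) × (1 - 0.0274940)) = 2.0298 emails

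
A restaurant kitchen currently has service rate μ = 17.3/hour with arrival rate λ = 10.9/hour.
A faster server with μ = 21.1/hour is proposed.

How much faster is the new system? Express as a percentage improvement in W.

System 1: ρ₁ = 10.9/17.3 = 0.6301, W₁ = 1/(17.3-10.9) = 0.156250
System 2: ρ₂ = 10.9/21.1 = 0.5166, W₂ = 1/(21.1-10.9) = 0.0980392
Improvement: (W₁-W₂)/W₁ = (0.156250-0.0980392)/0.156250 = 37.25%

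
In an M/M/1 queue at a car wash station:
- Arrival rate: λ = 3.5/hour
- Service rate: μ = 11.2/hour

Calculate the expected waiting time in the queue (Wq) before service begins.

First, compute utilization: ρ = λ/μ = 3.5/11.2 = 0.3125
For M/M/1: Wq = λ/(μ(μ-λ))
Wq = 3.5/(11.2 × (11.2-3.5))
Wq = 3.5/(11.2 × 7.70)
Wq = 0.04058 hours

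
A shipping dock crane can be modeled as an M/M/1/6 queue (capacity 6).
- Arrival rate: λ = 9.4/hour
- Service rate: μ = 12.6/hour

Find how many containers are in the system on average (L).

ρ = λ/μ = 9.4/12.6 = 0.74603
P₀ = (1-ρ)/(1-ρ^(K+1)) = (1-0.74603)/(1-0.74603^7) = 0.2540/0.8714 = 0.2915
P_K = P₀×ρ^K = 0.2915 × 0.74603^6 = 0.2915 × 0.1724 = 0.05025
L = ρ[1 - (K+1)ρ^K + Kρ^(K+1)] / [(1-ρ)(1-ρ^(K+1))]
L = 0.74603 × (1 - 7×0.172400 + 6×0.128616) / ((1 - 0.74603) × (1 - 0.128616)) = 1.9043 containers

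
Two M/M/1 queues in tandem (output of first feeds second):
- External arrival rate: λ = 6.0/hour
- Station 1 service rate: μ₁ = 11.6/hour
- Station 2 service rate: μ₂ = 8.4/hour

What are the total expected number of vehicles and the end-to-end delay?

By Jackson's theorem, each station behaves as independent M/M/1.
Station 1: ρ₁ = 6.0/11.6 = 0.5172, L₁ = ρ₁/(1-ρ₁) = λ/(μ₁-λ) = 6.0/5.60 = 1.0714
Station 2: ρ₂ = 6.0/8.4 = 0.7143, L₂ = ρ₂/(1-ρ₂) = λ/(μ₂-λ) = 6.0/2.40 = 2.5000
Total: L = L₁ + L₂ = 1.0714 + 2.5000 = 3.5714
W = L/λ = 3.5714/6.0 = 0.5952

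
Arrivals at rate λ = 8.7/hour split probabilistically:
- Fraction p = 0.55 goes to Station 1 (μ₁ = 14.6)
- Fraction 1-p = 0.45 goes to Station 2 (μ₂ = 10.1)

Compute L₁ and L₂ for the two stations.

Effective rates: λ₁ = 8.7×0.55 = 4.785, λ₂ = 8.7×0.45 = 3.915
Station 1: ρ₁ = 4.785/14.6 = 0.32774, L₁ = ρ₁/(1-ρ₁) = 0.32774/(1-0.32774) = 0.4875
Station 2: ρ₂ = 3.915/10.1 = 0.38762, L₂ = ρ₂/(1-ρ₂) = 0.38762/(1-0.38762) = 0.6330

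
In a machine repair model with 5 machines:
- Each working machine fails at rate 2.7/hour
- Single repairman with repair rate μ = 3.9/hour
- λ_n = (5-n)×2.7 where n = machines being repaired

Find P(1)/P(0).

P(1)/P(0) = ∏_{i=0}^{1-1} λ_i/μ_{i+1}
= (5-0)×2.7/3.9
= 3.4615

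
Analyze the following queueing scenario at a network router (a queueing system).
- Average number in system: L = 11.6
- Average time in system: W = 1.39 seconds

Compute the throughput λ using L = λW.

Little's Law: L = λW, so λ = L/W
λ = 11.6/1.39 = 8.3453 packets/second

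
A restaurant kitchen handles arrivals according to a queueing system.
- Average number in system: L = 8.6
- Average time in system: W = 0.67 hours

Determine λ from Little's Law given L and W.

Little's Law: L = λW, so λ = L/W
λ = 8.6/0.67 = 12.8358 orders/hour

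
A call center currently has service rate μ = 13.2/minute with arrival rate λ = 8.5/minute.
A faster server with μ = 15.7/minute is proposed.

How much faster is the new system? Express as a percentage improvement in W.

System 1: ρ₁ = 8.5/13.2 = 0.6439, W₁ = 1/(13.2-8.5) = 0.21277
System 2: ρ₂ = 8.5/15.7 = 0.5414, W₂ = 1/(15.7-8.5) = 0.13889
Improvement: (W₁-W₂)/W₁ = (0.21277-0.13889)/0.21277 = 34.72%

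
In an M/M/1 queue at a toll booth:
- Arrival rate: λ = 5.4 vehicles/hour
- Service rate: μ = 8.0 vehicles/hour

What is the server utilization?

Server utilization: ρ = λ/μ
ρ = 5.4/8.0 = 0.6750
The server is busy 67.50% of the time.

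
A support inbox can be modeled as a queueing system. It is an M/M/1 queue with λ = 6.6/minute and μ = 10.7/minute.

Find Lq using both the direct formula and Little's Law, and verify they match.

Method 1 (direct): Lq = λ²/(μ(μ-λ)) = 43.56/(10.7 × 4.10) = 0.9929

Method 2 (Little's Law):
W = 1/(μ-λ) = 1/4.10 = 0.2439
Wq = W - 1/μ = 0.2439 - 0.09346 = 0.15044
Lq = λWq = 6.6 × 0.15044 = 0.9929 ✔ (matches Method 1)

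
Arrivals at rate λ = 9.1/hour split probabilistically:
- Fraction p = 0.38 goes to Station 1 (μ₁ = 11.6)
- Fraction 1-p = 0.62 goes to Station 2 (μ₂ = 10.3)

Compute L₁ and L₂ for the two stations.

Effective rates: λ₁ = 9.1×0.38 = 3.458, λ₂ = 9.1×0.62 = 5.642
Station 1: ρ₁ = 3.458/11.6 = 0.2981, L₁ = ρ₁/(1-ρ₁) = 0.2981/(1-0.2981) = 0.4247
Station 2: ρ₂ = 5.642/10.3 = 0.547767, L₂ = ρ₂/(1-ρ₂) = 0.547767/(1-0.547767) = 1.2112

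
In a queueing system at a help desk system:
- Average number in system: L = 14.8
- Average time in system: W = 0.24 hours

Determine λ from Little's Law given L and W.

Little's Law: L = λW, so λ = L/W
λ = 14.8/0.24 = 61.6667 tickets/hour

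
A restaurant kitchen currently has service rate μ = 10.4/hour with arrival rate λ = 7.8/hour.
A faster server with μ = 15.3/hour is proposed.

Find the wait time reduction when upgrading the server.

System 1: ρ₁ = 7.8/10.4 = 0.7500, W₁ = 1/(10.4-7.8) = 0.38462
System 2: ρ₂ = 7.8/15.3 = 0.5098, W₂ = 1/(15.3-7.8) = 0.13333
Improvement: (W₁-W₂)/W₁ = (0.38462-0.13333)/0.38462 = 65.33%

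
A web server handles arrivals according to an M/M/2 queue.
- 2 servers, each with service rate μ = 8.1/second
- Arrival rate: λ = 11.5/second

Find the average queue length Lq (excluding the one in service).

Traffic intensity: ρ = λ/(cμ) = 11.5/(2×8.1) = 0.7099
Since ρ = 0.7099 < 1, system is stable.
Offered load a = λ/μ = cρ = 11.5/8.1 = 1.4198
P₀ = [ Σₙ₌₀^1 aⁿ/n! + a^2/(2!(1-ρ)) ]⁻¹
Σ = a^0/0! + a^1/1! = 1.0000 + 1.4198 = 2.4198
a^2/(2!(1-ρ)) = 2.0157/(2 × 0.29012) = 3.4739
P₀ = 1/(2.4198 + 3.4739) = 0.1697
Lq = P₀·a^2·ρ / (2!(1-ρ)²) = 0.169675 × 2.01570 × 0.709877 / (2 × 0.0841716) = 1.4422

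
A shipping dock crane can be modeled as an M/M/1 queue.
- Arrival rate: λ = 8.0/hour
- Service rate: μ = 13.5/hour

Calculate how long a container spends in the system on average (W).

First, compute utilization: ρ = λ/μ = 8.0/13.5 = 0.5926
For M/M/1: W = 1/(μ-λ)
W = 1/(13.5-8.0) = 1/5.50
W = 0.1818 hours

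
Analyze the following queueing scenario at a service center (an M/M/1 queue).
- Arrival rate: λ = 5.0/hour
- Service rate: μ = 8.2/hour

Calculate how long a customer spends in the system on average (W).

First, compute utilization: ρ = λ/μ = 5.0/8.2 = 0.6098
For M/M/1: W = 1/(μ-λ)
W = 1/(8.2-5.0) = 1/3.20
W = 0.3125 hours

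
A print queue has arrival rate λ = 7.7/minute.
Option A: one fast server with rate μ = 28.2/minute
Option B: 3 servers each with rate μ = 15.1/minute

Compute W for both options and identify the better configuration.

Option A: single server μ = 28.2 (M/M/1)
  ρ_A = 7.7/28.2 = 0.2730
  W_A = 1/(μ-λ) = 1/(28.2-7.7) = 1/20.50 = 0.04878

Option B: 3 servers μ = 15.1 (M/M/3)
  ρ_B = λ/(cμ) = 7.7/(3×15.1) = 0.1700
  Offered load a = λ/μ = cρ = 7.7/15.1 = 0.5099
  P₀ = [ Σₙ₌₀^2 aⁿ/n! + a^3/(3!(1-ρ)) ]⁻¹
  Σ = a^0/0! + a^1/1! + a^2/2! = 1.0000 + 0.50993 + 0.13002 = 1.6400
  a^3/(3!(1-ρ)) = 0.1326/(6 × 0.8300) = 0.02663
  P₀ = 1/(1.6400 + 0.02663) = 0.6000
  Lq = P₀·a^3·ρ / (3!(1-ρ)²) = 0.6000 × 0.1326 × 0.1700 / (6 × 0.6889) = 0.003272
  Wq_B = Lq/λ = 0.003272/7.7 = 0.0004249
  W_B = Wq_B + 1/μ = 0.0004249 + 0.06623 = 0.06665

Since W_A = 0.04878 < W_B = 0.06665, Option A (single fast server) has the shorter time in system.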